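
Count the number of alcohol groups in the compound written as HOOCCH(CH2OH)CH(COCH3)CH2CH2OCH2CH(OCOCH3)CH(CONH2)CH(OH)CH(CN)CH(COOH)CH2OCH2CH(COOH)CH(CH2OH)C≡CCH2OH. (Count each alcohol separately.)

Working along the chain:
  HOOC: –COOH: carbonyl C bonded to –OH and C → carboxylic acid (the –OH is not a separate alcohol).
  CH(CH2OH): pendant –CH2OH on an sp³ backbone C → alcohol.
  CH(COCH3): pendant –COCH3: carbonyl C bonded to two carbons → ketone.
  CH2OCH2: C–O–C with sp³ carbons on both sides and no adjacent C=O → ether.
  CH(OCOCH3): pendant –OC(=O)CH3: an acyloxy group → ester.
  CH(CONH2): pendant –CONH2: carbonyl C bonded to C and N → amide.
  CH(OH): –OH on an sp³ carbon → alcohol (secondary).
  CH(CN): pendant –C≡N: nitrile.
  CH(COOH): pendant –COOH: carbonyl C bonded to C and –OH → carboxylic acid.
  CH2OCH2: C–O–C with sp³ carbons on both sides and no adjacent C=O → ether.
  CH(COOH): pendant –COOH: carbonyl C bonded to C and –OH → carboxylic acid.
  CH(CH2OH): pendant –CH2OH on an sp³ backbone C → alcohol.
  C≡C: C≡C triple bond → alkyne.
  CH2OH: –OH on an sp³ carbon → alcohol.
Alcohol appears at: CH(CH2OH), CH(OH), CH(CH2OH), CH2OH → 4.

4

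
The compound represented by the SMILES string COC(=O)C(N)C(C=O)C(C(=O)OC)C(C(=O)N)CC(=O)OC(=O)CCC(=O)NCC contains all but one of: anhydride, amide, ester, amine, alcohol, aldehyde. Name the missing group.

alcohol

aldehyde: present (CH(CHO) — pendant –CHO: carbonyl C bonded to C and H → aldehyde).
amide: present (CH(CONH2) — pendant –CONH2: carbonyl C bonded to C and N → amide).
ester: present (CH3OOC — CH3O–C(=O)–: carbonyl C bonded to C and to –OCH3 → ester (not ketone + ether)).
anhydride: present (CH2CO-O-COCH2 — two acyl groups sharing one oxygen, –C(=O)–O–C(=O)– → anhydride).
amine: present (CH(NH2) — –NH2 on an sp³ carbon with no adjacent C=O → amine).
alcohol: no segment matches this pattern.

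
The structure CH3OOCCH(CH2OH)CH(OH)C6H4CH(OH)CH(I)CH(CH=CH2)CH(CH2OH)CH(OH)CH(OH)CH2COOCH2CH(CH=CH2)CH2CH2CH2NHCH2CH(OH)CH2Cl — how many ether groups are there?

0

Working along the chain:
  CH3OOC: CH3O–C(=O)–: carbonyl C bonded to C and to –OCH3 → ester (not ketone + ether).
  CH(CH2OH): pendant –CH2OH on an sp³ backbone C → alcohol.
  CH(OH): –OH on an sp³ carbon → alcohol (secondary).
  C6H4: para-disubstituted benzene ring → arene.
  CH(OH): –OH on an sp³ carbon → alcohol (secondary).
  CH(I): halogen on an sp³ carbon → alkyl halide.
  CH(CH=CH2): pendant –CH=CH2: C=C double bond → alkene.
  CH(CH2OH): pendant –CH2OH on an sp³ backbone C → alcohol.
  CH(OH): –OH on an sp³ carbon → alcohol (secondary).
  CH(OH): –OH on an sp³ carbon → alcohol (secondary).
  CH2COOCH2: –C(=O)–O–C with C on the carbonyl side → ester.
  CH(CH=CH2): pendant –CH=CH2: C=C double bond → alkene.
  CH2NHCH2: C–N–C with sp³ carbons and no adjacent C=O → amine (secondary).
  CH(OH): –OH on an sp³ carbon → alcohol (secondary).
  CH2Cl: halogen on an sp³ carbon → alkyl halide.
No segment is a ether: CH3OOC is ester, not ether; CH(CH2OH) is alcohol, not ether; CH(OH) is alcohol, not ether. → 0.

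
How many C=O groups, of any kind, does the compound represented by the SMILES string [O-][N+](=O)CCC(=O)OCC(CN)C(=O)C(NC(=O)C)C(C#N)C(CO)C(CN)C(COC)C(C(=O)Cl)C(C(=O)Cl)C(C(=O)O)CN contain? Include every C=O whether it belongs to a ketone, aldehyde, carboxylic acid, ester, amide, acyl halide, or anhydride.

CH2COOCH2: ester, 1 C=O (running total 1).
CO: ketone, 1 C=O (running total 2).
CH(NHCOCH3): amide, 1 C=O (running total 3).
CH(COCl): acyl halide, 1 C=O (running total 4).
CH(COCl): acyl halide, 1 C=O (running total 5).
CH(COOH): carboxylic acid, 1 C=O (running total 6).

6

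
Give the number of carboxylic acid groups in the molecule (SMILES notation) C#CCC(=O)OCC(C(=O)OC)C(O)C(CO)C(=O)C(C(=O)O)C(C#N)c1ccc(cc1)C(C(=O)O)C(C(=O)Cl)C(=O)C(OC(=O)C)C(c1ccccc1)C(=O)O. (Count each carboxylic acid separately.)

3

C≡C triple bond → alkyne.
–C(=O)–O–C with C on the carbonyl side → ester.
pendant –COOCH3: carbonyl C bonded to C and –OCH3 → ester.
–OH on an sp³ carbon → alcohol (secondary).
pendant –CH2OH on an sp³ backbone C → alcohol.
–C(=O)– with carbon on both sides → ketone.
pendant –COOH: carbonyl C bonded to C and –OH → carboxylic acid.
pendant –C≡N: nitrile.
para-disubstituted benzene ring → arene.
pendant –COOH: carbonyl C bonded to C and –OH → carboxylic acid.
pendant –C(=O)X: carbonyl C bonded to C and halogen → acyl halide.
–C(=O)– with carbon on both sides → ketone.
pendant –OC(=O)CH3: an acyloxy group → ester.
pendant –C6H5: benzene ring → arene.
–COOH: carbonyl C bonded to –OH and C → carboxylic acid (the –OH is not a separate alcohol).
Carboxylic acid appears at: CH(COOH), CH(COOH), COOH → 3.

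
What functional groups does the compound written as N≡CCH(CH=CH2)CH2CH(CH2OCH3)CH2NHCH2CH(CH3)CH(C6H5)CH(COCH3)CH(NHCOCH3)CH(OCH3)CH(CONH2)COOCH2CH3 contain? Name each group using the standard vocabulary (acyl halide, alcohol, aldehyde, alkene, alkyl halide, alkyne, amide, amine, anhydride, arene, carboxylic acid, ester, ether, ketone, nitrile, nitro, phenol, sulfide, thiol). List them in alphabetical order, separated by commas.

Reading the structure from left to right:
  N≡C: N≡C–: carbon triple-bonded to nitrogen → nitrile.
  CH(CH=CH2): pendant –CH=CH2: C=C double bond → alkene.
  CH(CH2OCH3): pendant –CH2OCH3: C–O–C linkage → ether.
  CH2NHCH2: C–N–C with sp³ carbons and no adjacent C=O → amine (secondary).
  CH(C6H5): pendant –C6H5: benzene ring → arene.
  CH(COCH3): pendant –COCH3: carbonyl C bonded to two carbons → ketone.
  CH(NHCOCH3): pendant –NHC(=O)CH3: N bonded to a carbonyl → amide (not amine).
  CH(OCH3): pendant –OCH3: C–O–C with sp³ C, no adjacent C=O → ether.
  CH(CONH2): pendant –CONH2: carbonyl C bonded to C and N → amide.
  COOCH2CH3: –C(=O)OCH2CH3: carbonyl C bonded to C and to –OEt → ester.

alkene, amide, amine, arene, ester, ether, ketone, nitrile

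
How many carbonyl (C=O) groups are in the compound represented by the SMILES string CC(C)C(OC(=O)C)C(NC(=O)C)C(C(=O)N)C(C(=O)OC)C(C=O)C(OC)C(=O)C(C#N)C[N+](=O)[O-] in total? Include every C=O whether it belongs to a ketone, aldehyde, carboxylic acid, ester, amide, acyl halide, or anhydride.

CH(OCOCH3): ester, 1 C=O (running total 1).
CH(NHCOCH3): amide, 1 C=O (running total 2).
CH(CONH2): amide, 1 C=O (running total 3).
CH(COOCH3): ester, 1 C=O (running total 4).
CH(CHO): aldehyde, 1 C=O (running total 5).
CO: ketone, 1 C=O (running total 6).

6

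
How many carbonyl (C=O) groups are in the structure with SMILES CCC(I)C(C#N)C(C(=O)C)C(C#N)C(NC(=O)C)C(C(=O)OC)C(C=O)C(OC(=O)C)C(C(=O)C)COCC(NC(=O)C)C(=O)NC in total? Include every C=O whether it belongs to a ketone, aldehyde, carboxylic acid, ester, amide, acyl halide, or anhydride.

8

CH(COCH3): ketone, 1 C=O (running total 1).
CH(NHCOCH3): amide, 1 C=O (running total 2).
CH(COOCH3): ester, 1 C=O (running total 3).
CH(CHO): aldehyde, 1 C=O (running total 4).
CH(OCOCH3): ester, 1 C=O (running total 5).
CH(COCH3): ketone, 1 C=O (running total 6).
CH(NHCOCH3): amide, 1 C=O (running total 7).
CONHCH3: amide, 1 C=O (running total 8).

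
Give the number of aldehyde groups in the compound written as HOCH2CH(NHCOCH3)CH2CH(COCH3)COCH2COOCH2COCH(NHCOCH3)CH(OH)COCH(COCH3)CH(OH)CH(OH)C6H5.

0

Taking each segment in turn:
  HOCH2: HO– on an sp³ carbon → alcohol.
  CH(NHCOCH3): pendant –NHC(=O)CH3: N bonded to a carbonyl → amide (not amine).
  CH(COCH3): pendant –COCH3: carbonyl C bonded to two carbons → ketone.
  CO: –C(=O)– with carbon on both sides → ketone.
  CH2COOCH2: –C(=O)–O–C with C on the carbonyl side → ester.
  CO: –C(=O)– with carbon on both sides → ketone.
  CH(NHCOCH3): pendant –NHC(=O)CH3: N bonded to a carbonyl → amide (not amine).
  CH(OH): –OH on an sp³ carbon → alcohol (secondary).
  CO: –C(=O)– with carbon on both sides → ketone.
  CH(COCH3): pendant –COCH3: carbonyl C bonded to two carbons → ketone.
  CH(OH): –OH on an sp³ carbon → alcohol (secondary).
  CH(OH): –OH on an sp³ carbon → alcohol (secondary).
  C6H5: –C6H5 phenyl ring → arene.
No segment is a aldehyde: CH(COCH3) is ketone, not aldehyde; CO is ketone, not aldehyde; CH2COOCH2 is ester, not aldehyde. → 0.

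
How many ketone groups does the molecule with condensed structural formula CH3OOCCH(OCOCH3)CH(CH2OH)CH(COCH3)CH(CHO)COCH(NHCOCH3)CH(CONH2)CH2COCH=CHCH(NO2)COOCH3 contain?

CH3O–C(=O)–: carbonyl C bonded to C and to –OCH3 → ester (not ketone + ether).
pendant –OC(=O)CH3: an acyloxy group → ester.
pendant –CH2OH on an sp³ backbone C → alcohol.
pendant –COCH3: carbonyl C bonded to two carbons → ketone.
pendant –CHO: carbonyl C bonded to C and H → aldehyde.
–C(=O)– with carbon on both sides → ketone.
pendant –NHC(=O)CH3: N bonded to a carbonyl → amide (not amine).
pendant –CONH2: carbonyl C bonded to C and N → amide.
–C(=O)– with carbon on both sides → ketone.
C=C double bond → alkene.
–NO2 on an sp³ carbon → nitro (the N=O is not a carbonyl).
–C(=O)OCH3: carbonyl C bonded to C and to –OCH3 → ester (not ketone + ether).
Ketone appears at: CH(COCH3), CO, CO → 3.

3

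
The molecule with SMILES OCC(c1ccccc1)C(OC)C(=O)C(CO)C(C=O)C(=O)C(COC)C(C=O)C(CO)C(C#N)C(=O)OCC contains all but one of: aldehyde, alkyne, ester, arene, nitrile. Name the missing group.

aldehyde: present (CH(CHO) — pendant –CHO: carbonyl C bonded to C and H → aldehyde).
arene: present (CH(C6H5) — pendant –C6H5: benzene ring → arene).
nitrile: present (CH(CN) — pendant –C≡N: nitrile).
ester: present (COOCH2CH3 — –C(=O)OCH2CH3: carbonyl C bonded to C and to –OEt → ester).
alkyne: absent. In CH(CN), the triple bond is C≡N, not C≡C, so it is a nitrile.

alkyne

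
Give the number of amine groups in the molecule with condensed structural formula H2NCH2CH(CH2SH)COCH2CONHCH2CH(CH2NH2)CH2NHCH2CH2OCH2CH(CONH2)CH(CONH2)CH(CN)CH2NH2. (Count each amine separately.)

–NH2 on an sp³ carbon with no adjacent C=O → amine.
pendant –CH2SH → thiol.
–C(=O)– with carbon on both sides → ketone.
–C(=O)–N– linkage → amide (the N is not an amine).
pendant –CH2NH2: N on sp³ C, no adjacent C=O → amine.
C–N–C with sp³ carbons and no adjacent C=O → amine (secondary).
C–O–C with sp³ carbons on both sides and no adjacent C=O → ether.
pendant –CONH2: carbonyl C bonded to C and N → amide.
pendant –CONH2: carbonyl C bonded to C and N → amide.
pendant –C≡N: nitrile.
–NH2 on an sp³ carbon with no adjacent C=O → amine.
Amine appears at: H2NCH2, CH(CH2NH2), CH2NHCH2, CH2NH2 → 4.

4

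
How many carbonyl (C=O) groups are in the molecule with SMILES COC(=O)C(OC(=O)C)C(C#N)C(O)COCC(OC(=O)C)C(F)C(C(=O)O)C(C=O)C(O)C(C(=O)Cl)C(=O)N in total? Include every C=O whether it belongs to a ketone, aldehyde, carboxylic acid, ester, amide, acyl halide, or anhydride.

CH3OOC: ester, 1 C=O (running total 1).
CH(OCOCH3): ester, 1 C=O (running total 2).
CH(OCOCH3): ester, 1 C=O (running total 3).
CH(COOH): carboxylic acid, 1 C=O (running total 4).
CH(CHO): aldehyde, 1 C=O (running total 5).
CH(COCl): acyl halide, 1 C=O (running total 6).
CONH2: amide, 1 C=O (running total 7).

7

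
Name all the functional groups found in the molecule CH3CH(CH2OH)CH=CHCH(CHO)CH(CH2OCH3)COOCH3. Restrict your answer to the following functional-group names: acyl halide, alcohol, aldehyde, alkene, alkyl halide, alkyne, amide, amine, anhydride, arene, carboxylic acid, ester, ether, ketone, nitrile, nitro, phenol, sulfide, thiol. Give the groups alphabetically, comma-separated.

pendant –CH2OH on an sp³ backbone C → alcohol.
C=C double bond → alkene.
pendant –CHO: carbonyl C bonded to C and H → aldehyde.
pendant –CH2OCH3: C–O–C linkage → ether.
–C(=O)OCH3: carbonyl C bonded to C and to –OCH3 → ester (not ketone + ether).

alcohol, aldehyde, alkene, ester, ether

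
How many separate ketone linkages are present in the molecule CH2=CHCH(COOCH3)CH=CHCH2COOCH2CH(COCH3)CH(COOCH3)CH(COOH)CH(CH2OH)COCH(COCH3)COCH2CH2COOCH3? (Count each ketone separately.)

Working along the chain:
  CH2=CH: C=C double bond → alkene.
  CH(COOCH3): pendant –COOCH3: carbonyl C bonded to C and –OCH3 → ester.
  CH=CH: C=C double bond → alkene.
  CH2COOCH2: –C(=O)–O–C with C on the carbonyl side → ester.
  CH(COCH3): pendant –COCH3: carbonyl C bonded to two carbons → ketone.
  CH(COOCH3): pendant –COOCH3: carbonyl C bonded to C and –OCH3 → ester.
  CH(COOH): pendant –COOH: carbonyl C bonded to C and –OH → carboxylic acid.
  CH(CH2OH): pendant –CH2OH on an sp³ backbone C → alcohol.
  CO: –C(=O)– with carbon on both sides → ketone.
  CH(COCH3): pendant –COCH3: carbonyl C bonded to two carbons → ketone.
  CO: –C(=O)– with carbon on both sides → ketone.
  COOCH3: –C(=O)OCH3: carbonyl C bonded to C and to –OCH3 → ester (not ketone + ether).
Ketone appears at: CH(COCH3), CO, CH(COCH3), CO → 4.

4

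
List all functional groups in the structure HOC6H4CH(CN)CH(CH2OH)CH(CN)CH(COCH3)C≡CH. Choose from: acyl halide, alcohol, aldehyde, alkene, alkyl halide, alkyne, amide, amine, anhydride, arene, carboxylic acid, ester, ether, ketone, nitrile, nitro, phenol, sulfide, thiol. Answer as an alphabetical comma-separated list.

Taking each segment in turn:
  HOC6H4: –OH attached directly to an aromatic ring → phenol (not alcohol); the ring itself is an arene.
  CH(CN): pendant –C≡N: nitrile.
  CH(CH2OH): pendant –CH2OH on an sp³ backbone C → alcohol.
  CH(CN): pendant –C≡N: nitrile.
  CH(COCH3): pendant –COCH3: carbonyl C bonded to two carbons → ketone.
  C≡CH: C≡C triple bond → alkyne.

alcohol, alkyne, arene, ketone, nitrile, phenol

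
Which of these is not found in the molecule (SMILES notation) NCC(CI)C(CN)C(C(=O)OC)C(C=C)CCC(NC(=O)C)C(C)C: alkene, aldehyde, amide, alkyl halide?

amide: present (CH(NHCOCH3) — pendant –NHC(=O)CH3: N bonded to a carbonyl → amide (not amine)).
alkyl halide: present (CH(CH2I) — pendant –CH2X: halogen on sp³ carbon → alkyl halide).
alkene: present (CH(CH=CH2) — pendant –CH=CH2: C=C double bond → alkene).
aldehyde: no segment matches this pattern.

aldehyde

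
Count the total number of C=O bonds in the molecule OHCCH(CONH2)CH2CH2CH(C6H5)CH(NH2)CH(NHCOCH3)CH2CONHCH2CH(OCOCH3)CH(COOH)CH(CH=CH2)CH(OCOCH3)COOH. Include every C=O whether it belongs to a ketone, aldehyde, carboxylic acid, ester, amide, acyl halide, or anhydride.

8

OHC: aldehyde, 1 C=O (running total 1).
CH(CONH2): amide, 1 C=O (running total 2).
CH(NHCOCH3): amide, 1 C=O (running total 3).
CH2CONHCH2: amide, 1 C=O (running total 4).
CH(OCOCH3): ester, 1 C=O (running total 5).
CH(COOH): carboxylic acid, 1 C=O (running total 6).
CH(OCOCH3): ester, 1 C=O (running total 7).
COOH: carboxylic acid, 1 C=O (running total 8).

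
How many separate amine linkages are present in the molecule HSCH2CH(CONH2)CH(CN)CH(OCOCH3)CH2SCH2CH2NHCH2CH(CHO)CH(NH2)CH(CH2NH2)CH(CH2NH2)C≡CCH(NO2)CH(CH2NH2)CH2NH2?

6

Working along the chain:
  HSCH2: –SH on an sp³ carbon → thiol.
  CH(CONH2): pendant –CONH2: carbonyl C bonded to C and N → amide.
  CH(CN): pendant –C≡N: nitrile.
  CH(OCOCH3): pendant –OC(=O)CH3: an acyloxy group → ester.
  CH2SCH2: C–S–C linkage → sulfide (thioether).
  CH2NHCH2: C–N–C with sp³ carbons and no adjacent C=O → amine (secondary).
  CH(CHO): pendant –CHO: carbonyl C bonded to C and H → aldehyde.
  CH(NH2): –NH2 on an sp³ carbon with no adjacent C=O → amine.
  CH(CH2NH2): pendant –CH2NH2: N on sp³ C, no adjacent C=O → amine.
  CH(CH2NH2): pendant –CH2NH2: N on sp³ C, no adjacent C=O → amine.
  C≡C: C≡C triple bond → alkyne.
  CH(NO2): –NO2 on an sp³ carbon → nitro (the N=O is not a carbonyl).
  CH(CH2NH2): pendant –CH2NH2: N on sp³ C, no adjacent C=O → amine.
  CH2NH2: –NH2 on an sp³ carbon with no adjacent C=O → amine.
Amine appears at: CH2NHCH2, CH(NH2), CH(CH2NH2), CH(CH2NH2), CH(CH2NH2), CH2NH2 → 6.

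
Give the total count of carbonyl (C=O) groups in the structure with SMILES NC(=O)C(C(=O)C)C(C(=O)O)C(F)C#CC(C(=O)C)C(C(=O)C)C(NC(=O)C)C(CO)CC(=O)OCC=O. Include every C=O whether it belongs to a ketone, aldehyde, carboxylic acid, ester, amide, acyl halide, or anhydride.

H2NCO: amide, 1 C=O (running total 1).
CH(COCH3): ketone, 1 C=O (running total 2).
CH(COOH): carboxylic acid, 1 C=O (running total 3).
CH(COCH3): ketone, 1 C=O (running total 4).
CH(COCH3): ketone, 1 C=O (running total 5).
CH(NHCOCH3): amide, 1 C=O (running total 6).
CH2COOCH2: ester, 1 C=O (running total 7).
CHO: aldehyde, 1 C=O (running total 8).

8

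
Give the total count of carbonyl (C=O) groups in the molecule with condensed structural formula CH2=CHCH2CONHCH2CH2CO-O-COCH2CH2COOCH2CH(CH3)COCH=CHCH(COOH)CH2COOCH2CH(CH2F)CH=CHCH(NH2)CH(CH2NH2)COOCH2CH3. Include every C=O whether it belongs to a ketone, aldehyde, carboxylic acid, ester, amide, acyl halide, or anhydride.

CH2CONHCH2: amide, 1 C=O (running total 1).
CH2CO-O-COCH2: anhydride, 2 C=O (running total 3).
CH2COOCH2: ester, 1 C=O (running total 4).
CO: ketone, 1 C=O (running total 5).
CH(COOH): carboxylic acid, 1 C=O (running total 6).
CH2COOCH2: ester, 1 C=O (running total 7).
COOCH2CH3: ester, 1 C=O (running total 8).

8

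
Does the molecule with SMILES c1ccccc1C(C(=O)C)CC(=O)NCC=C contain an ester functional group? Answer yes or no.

Working along the chain:
  C6H5: C6H5– phenyl ring → arene.
  CH(COCH3): pendant –COCH3: carbonyl C bonded to two carbons → ketone.
  CH2CONHCH2: –C(=O)–N– linkage → amide (the N is not an amine).
  CH=CH2: C=C double bond → alkene.
The groups actually present are: alkene, amide, arene, ketone.

no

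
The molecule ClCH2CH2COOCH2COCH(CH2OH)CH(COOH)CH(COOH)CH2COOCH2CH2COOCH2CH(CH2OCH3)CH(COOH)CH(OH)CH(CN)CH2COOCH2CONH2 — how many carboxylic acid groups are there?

3

Working along the chain:
  ClCH2: halogen on an sp³ carbon → alkyl halide.
  CH2COOCH2: –C(=O)–O–C with C on the carbonyl side → ester.
  CO: –C(=O)– with carbon on both sides → ketone.
  CH(CH2OH): pendant –CH2OH on an sp³ backbone C → alcohol.
  CH(COOH): pendant –COOH: carbonyl C bonded to C and –OH → carboxylic acid.
  CH(COOH): pendant –COOH: carbonyl C bonded to C and –OH → carboxylic acid.
  CH2COOCH2: –C(=O)–O–C with C on the carbonyl side → ester.
  CH2COOCH2: –C(=O)–O–C with C on the carbonyl side → ester.
  CH(CH2OCH3): pendant –CH2OCH3: C–O–C linkage → ether.
  CH(COOH): pendant –COOH: carbonyl C bonded to C and –OH → carboxylic acid.
  CH(OH): –OH on an sp³ carbon → alcohol (secondary).
  CH(CN): pendant –C≡N: nitrile.
  CH2COOCH2: –C(=O)–O–C with C on the carbonyl side → ester.
  CONH2: –C(=O)NH2: carbonyl C bonded to C and to N → amide (the N is not a separate amine).
Carboxylic acid appears at: CH(COOH), CH(COOH), CH(COOH) → 3.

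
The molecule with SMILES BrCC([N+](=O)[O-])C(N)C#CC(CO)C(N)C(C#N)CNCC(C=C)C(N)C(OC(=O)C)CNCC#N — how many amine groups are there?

Working along the chain:
  BrCH2: halogen on an sp³ carbon → alkyl halide.
  CH(NO2): –NO2 on an sp³ carbon → nitro (the N=O is not a carbonyl).
  CH(NH2): –NH2 on an sp³ carbon with no adjacent C=O → amine.
  C≡C: C≡C triple bond → alkyne.
  CH(CH2OH): pendant –CH2OH on an sp³ backbone C → alcohol.
  CH(NH2): –NH2 on an sp³ carbon with no adjacent C=O → amine.
  CH(CN): pendant –C≡N: nitrile.
  CH2NHCH2: C–N–C with sp³ carbons and no adjacent C=O → amine (secondary).
  CH(CH=CH2): pendant –CH=CH2: C=C double bond → alkene.
  CH(NH2): –NH2 on an sp³ carbon with no adjacent C=O → amine.
  CH(OCOCH3): pendant –OC(=O)CH3: an acyloxy group → ester.
  CH2NHCH2: C–N–C with sp³ carbons and no adjacent C=O → amine (secondary).
  CN: –C≡N: carbon triple-bonded to nitrogen → nitrile.
Amine appears at: CH(NH2), CH(NH2), CH2NHCH2, CH(NH2), CH2NHCH2 → 5.

5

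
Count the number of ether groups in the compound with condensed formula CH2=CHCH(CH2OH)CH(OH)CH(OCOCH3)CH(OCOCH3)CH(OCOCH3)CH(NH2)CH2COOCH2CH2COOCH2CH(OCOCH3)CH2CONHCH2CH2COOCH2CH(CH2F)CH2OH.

Taking each segment in turn:
  CH2=CH: C=C double bond → alkene.
  CH(CH2OH): pendant –CH2OH on an sp³ backbone C → alcohol.
  CH(OH): –OH on an sp³ carbon → alcohol (secondary).
  CH(OCOCH3): pendant –OC(=O)CH3: an acyloxy group → ester.
  CH(OCOCH3): pendant –OC(=O)CH3: an acyloxy group → ester.
  CH(OCOCH3): pendant –OC(=O)CH3: an acyloxy group → ester.
  CH(NH2): –NH2 on an sp³ carbon with no adjacent C=O → amine.
  CH2COOCH2: –C(=O)–O–C with C on the carbonyl side → ester.
  CH2COOCH2: –C(=O)–O–C with C on the carbonyl side → ester.
  CH(OCOCH3): pendant –OC(=O)CH3: an acyloxy group → ester.
  CH2CONHCH2: –C(=O)–N– linkage → amide (the N is not an amine).
  CH2COOCH2: –C(=O)–O–C with C on the carbonyl side → ester.
  CH(CH2F): pendant –CH2X: halogen on sp³ carbon → alkyl halide.
  CH2OH: –OH on an sp³ carbon → alcohol.
No segment is a ether: CH(CH2OH) is alcohol, not ether; CH(OH) is alcohol, not ether; CH(OCOCH3) is ester, not ether. → 0.

0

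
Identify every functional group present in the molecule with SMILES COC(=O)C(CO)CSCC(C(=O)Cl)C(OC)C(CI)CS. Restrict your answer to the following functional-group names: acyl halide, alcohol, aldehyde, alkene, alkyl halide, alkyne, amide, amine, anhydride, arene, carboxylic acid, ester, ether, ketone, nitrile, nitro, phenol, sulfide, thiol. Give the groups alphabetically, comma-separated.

Taking each segment in turn:
  CH3OOC: CH3O–C(=O)–: carbonyl C bonded to C and to –OCH3 → ester (not ketone + ether).
  CH(CH2OH): pendant –CH2OH on an sp³ backbone C → alcohol.
  CH2SCH2: C–S–C linkage → sulfide (thioether).
  CH(COCl): pendant –C(=O)X: carbonyl C bonded to C and halogen → acyl halide.
  CH(OCH3): pendant –OCH3: C–O–C with sp³ C, no adjacent C=O → ether.
  CH(CH2I): pendant –CH2X: halogen on sp³ carbon → alkyl halide.
  CH2SH: –SH on an sp³ carbon → thiol.

acyl halide, alcohol, alkyl halide, ester, ether, sulfide, thiol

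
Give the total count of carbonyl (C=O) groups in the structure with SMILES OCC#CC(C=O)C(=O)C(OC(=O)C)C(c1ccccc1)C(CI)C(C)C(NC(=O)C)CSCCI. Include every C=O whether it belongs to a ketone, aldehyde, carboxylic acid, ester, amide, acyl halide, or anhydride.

CH(CHO): aldehyde, 1 C=O (running total 1).
CO: ketone, 1 C=O (running total 2).
CH(OCOCH3): ester, 1 C=O (running total 3).
CH(NHCOCH3): amide, 1 C=O (running total 4).

4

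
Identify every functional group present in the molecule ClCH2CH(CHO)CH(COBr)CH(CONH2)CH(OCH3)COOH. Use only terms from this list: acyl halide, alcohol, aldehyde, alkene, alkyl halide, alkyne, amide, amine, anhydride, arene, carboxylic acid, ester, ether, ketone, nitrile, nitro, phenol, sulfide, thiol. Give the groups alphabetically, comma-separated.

acyl halide, aldehyde, alkyl halide, amide, carboxylic acid, ether

Working along the chain:
  ClCH2: halogen on an sp³ carbon → alkyl halide.
  CH(CHO): pendant –CHO: carbonyl C bonded to C and H → aldehyde.
  CH(COBr): pendant –C(=O)X: carbonyl C bonded to C and halogen → acyl halide.
  CH(CONH2): pendant –CONH2: carbonyl C bonded to C and N → amide.
  CH(OCH3): pendant –OCH3: C–O–C with sp³ C, no adjacent C=O → ether.
  COOH: –COOH: carbonyl C bonded to –OH and C → carboxylic acid (the –OH is not a separate alcohol).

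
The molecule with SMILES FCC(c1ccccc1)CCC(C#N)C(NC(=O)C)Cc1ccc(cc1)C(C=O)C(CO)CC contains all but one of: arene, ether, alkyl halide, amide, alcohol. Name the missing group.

alkyl halide: present (FCH2 — halogen on an sp³ carbon → alkyl halide).
amide: present (CH(NHCOCH3) — pendant –NHC(=O)CH3: N bonded to a carbonyl → amide (not amine)).
alcohol: present (CH(CH2OH) — pendant –CH2OH on an sp³ backbone C → alcohol).
arene: present (CH(C6H5) — pendant –C6H5: benzene ring → arene).
ether: no segment matches this pattern.

ether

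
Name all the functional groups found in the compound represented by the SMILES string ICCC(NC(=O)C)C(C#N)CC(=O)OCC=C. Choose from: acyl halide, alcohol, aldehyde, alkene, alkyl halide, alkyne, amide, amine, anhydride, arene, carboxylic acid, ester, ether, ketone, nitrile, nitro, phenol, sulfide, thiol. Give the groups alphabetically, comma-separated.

halogen on an sp³ carbon → alkyl halide.
pendant –NHC(=O)CH3: N bonded to a carbonyl → amide (not amine).
pendant –C≡N: nitrile.
–C(=O)–O–C with C on the carbonyl side → ester.
C=C double bond → alkene.

alkene, alkyl halide, amide, ester, nitrile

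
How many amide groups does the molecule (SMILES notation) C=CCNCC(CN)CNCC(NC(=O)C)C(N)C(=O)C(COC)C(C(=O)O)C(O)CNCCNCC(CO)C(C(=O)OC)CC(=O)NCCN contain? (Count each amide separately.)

Working along the chain:
  CH2=CH: C=C double bond → alkene.
  CH2NHCH2: C–N–C with sp³ carbons and no adjacent C=O → amine (secondary).
  CH(CH2NH2): pendant –CH2NH2: N on sp³ C, no adjacent C=O → amine.
  CH2NHCH2: C–N–C with sp³ carbons and no adjacent C=O → amine (secondary).
  CH(NHCOCH3): pendant –NHC(=O)CH3: N bonded to a carbonyl → amide (not amine).
  CH(NH2): –NH2 on an sp³ carbon with no adjacent C=O → amine.
  CO: –C(=O)– with carbon on both sides → ketone.
  CH(CH2OCH3): pendant –CH2OCH3: C–O–C linkage → ether.
  CH(COOH): pendant –COOH: carbonyl C bonded to C and –OH → carboxylic acid.
  CH(OH): –OH on an sp³ carbon → alcohol (secondary).
  CH2NHCH2: C–N–C with sp³ carbons and no adjacent C=O → amine (secondary).
  CH2NHCH2: C–N–C with sp³ carbons and no adjacent C=O → amine (secondary).
  CH(CH2OH): pendant –CH2OH on an sp³ backbone C → alcohol.
  CH(COOCH3): pendant –COOCH3: carbonyl C bonded to C and –OCH3 → ester.
  CH2CONHCH2: –C(=O)–N– linkage → amide (the N is not an amine).
  CH2NH2: –NH2 on an sp³ carbon with no adjacent C=O → amine.
Amide appears at: CH(NHCOCH3), CH2CONHCH2 → 2.

2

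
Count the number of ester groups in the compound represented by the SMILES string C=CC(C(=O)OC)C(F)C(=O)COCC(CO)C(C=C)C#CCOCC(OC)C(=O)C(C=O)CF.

1

Working along the chain:
  CH2=CH: C=C double bond → alkene.
  CH(COOCH3): pendant –COOCH3: carbonyl C bonded to C and –OCH3 → ester.
  CH(F): halogen on an sp³ carbon → alkyl halide.
  CO: –C(=O)– with carbon on both sides → ketone.
  CH2OCH2: C–O–C with sp³ carbons on both sides and no adjacent C=O → ether.
  CH(CH2OH): pendant –CH2OH on an sp³ backbone C → alcohol.
  CH(CH=CH2): pendant –CH=CH2: C=C double bond → alkene.
  C≡C: C≡C triple bond → alkyne.
  CH2OCH2: C–O–C with sp³ carbons on both sides and no adjacent C=O → ether.
  CH(OCH3): pendant –OCH3: C–O–C with sp³ C, no adjacent C=O → ether.
  CO: –C(=O)– with carbon on both sides → ketone.
  CH(CHO): pendant –CHO: carbonyl C bonded to C and H → aldehyde.
  CH2F: halogen on an sp³ carbon → alkyl halide.
Ester appears at: CH(COOCH3) → 1.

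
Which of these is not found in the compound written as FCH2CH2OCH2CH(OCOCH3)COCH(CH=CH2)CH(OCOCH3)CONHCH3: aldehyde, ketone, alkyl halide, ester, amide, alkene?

aldehyde

alkyl halide: present (FCH2 — halogen on an sp³ carbon → alkyl halide).
ester: present (CH(OCOCH3) — pendant –OC(=O)CH3: an acyloxy group → ester).
amide: present (CONHCH3 — –C(=O)NHCH3: carbonyl C bonded to C and to N → amide (the N is not an amine)).
alkene: present (CH(CH=CH2) — pendant –CH=CH2: C=C double bond → alkene).
ketone: present (CO — –C(=O)– with carbon on both sides → ketone).
aldehyde: absent. In CO, the carbonyl carbon is bonded to two carbons, so it is a ketone, not an aldehyde.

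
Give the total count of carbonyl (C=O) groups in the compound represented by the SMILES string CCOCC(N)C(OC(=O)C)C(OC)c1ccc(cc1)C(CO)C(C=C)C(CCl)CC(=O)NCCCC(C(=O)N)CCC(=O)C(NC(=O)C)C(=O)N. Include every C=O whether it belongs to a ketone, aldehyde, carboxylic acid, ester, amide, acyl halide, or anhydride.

CH(OCOCH3): ester, 1 C=O (running total 1).
CH2CONHCH2: amide, 1 C=O (running total 2).
CH(CONH2): amide, 1 C=O (running total 3).
CO: ketone, 1 C=O (running total 4).
CH(NHCOCH3): amide, 1 C=O (running total 5).
CONH2: amide, 1 C=O (running total 6).

6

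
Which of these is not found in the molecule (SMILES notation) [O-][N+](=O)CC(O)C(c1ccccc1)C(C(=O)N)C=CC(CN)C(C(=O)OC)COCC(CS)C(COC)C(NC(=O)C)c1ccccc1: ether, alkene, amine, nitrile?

nitrile

amine: present (CH(CH2NH2) — pendant –CH2NH2: N on sp³ C, no adjacent C=O → amine).
ether: present (CH2OCH2 — C–O–C with sp³ carbons on both sides and no adjacent C=O → ether).
alkene: present (CH=CH — C=C double bond → alkene).
nitrile: no segment matches this pattern.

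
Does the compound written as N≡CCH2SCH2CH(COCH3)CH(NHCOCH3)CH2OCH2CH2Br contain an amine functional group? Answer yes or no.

no

Working along the chain:
  N≡C: N≡C–: carbon triple-bonded to nitrogen → nitrile.
  CH2SCH2: C–S–C linkage → sulfide (thioether).
  CH(COCH3): pendant –COCH3: carbonyl C bonded to two carbons → ketone.
  CH(NHCOCH3): pendant –NHC(=O)CH3: N bonded to a carbonyl → amide (not amine).
  CH2OCH2: C–O–C with sp³ carbons on both sides and no adjacent C=O → ether.
  CH2Br: halogen on an sp³ carbon → alkyl halide.
In CH(NHCOCH3), the nitrogen is bonded directly to a carbonyl carbon, making it part of an amide, not a free amine.
The groups actually present are: alkyl halide, amide, ether, ketone, nitrile, sulfide.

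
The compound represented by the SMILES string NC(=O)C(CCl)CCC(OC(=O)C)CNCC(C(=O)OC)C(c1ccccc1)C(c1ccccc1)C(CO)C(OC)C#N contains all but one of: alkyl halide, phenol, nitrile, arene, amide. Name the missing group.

arene: present (CH(C6H5) — pendant –C6H5: benzene ring → arene).
nitrile: present (CN — –C≡N: carbon triple-bonded to nitrogen → nitrile).
amide: present (H2NCO — –C(=O)NH2: carbonyl C bonded to C and to N → amide (the N is not a separate amine)).
alkyl halide: present (CH(CH2Cl) — pendant –CH2X: halogen on sp³ carbon → alkyl halide).
phenol: absent. In CH(CH2OH), the –OH is on an sp³ carbon, not on an aromatic ring, so it is an alcohol.

phenol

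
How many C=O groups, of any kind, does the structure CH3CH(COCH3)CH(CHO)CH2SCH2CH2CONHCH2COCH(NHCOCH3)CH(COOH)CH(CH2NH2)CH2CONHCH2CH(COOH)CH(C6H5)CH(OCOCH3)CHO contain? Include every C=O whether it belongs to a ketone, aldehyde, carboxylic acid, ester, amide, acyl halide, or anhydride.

CH(COCH3): ketone, 1 C=O (running total 1).
CH(CHO): aldehyde, 1 C=O (running total 2).
CH2CONHCH2: amide, 1 C=O (running total 3).
CO: ketone, 1 C=O (running total 4).
CH(NHCOCH3): amide, 1 C=O (running total 5).
CH(COOH): carboxylic acid, 1 C=O (running total 6).
CH2CONHCH2: amide, 1 C=O (running total 7).
CH(COOH): carboxylic acid, 1 C=O (running total 8).
CH(OCOCH3): ester, 1 C=O (running total 9).
CHO: aldehyde, 1 C=O (running total 10).

10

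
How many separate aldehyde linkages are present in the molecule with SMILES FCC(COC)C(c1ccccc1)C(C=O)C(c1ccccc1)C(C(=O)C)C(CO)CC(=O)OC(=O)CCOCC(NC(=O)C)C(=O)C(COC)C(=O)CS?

1

Taking each segment in turn:
  FCH2: halogen on an sp³ carbon → alkyl halide.
  CH(CH2OCH3): pendant –CH2OCH3: C–O–C linkage → ether.
  CH(C6H5): pendant –C6H5: benzene ring → arene.
  CH(CHO): pendant –CHO: carbonyl C bonded to C and H → aldehyde.
  CH(C6H5): pendant –C6H5: benzene ring → arene.
  CH(COCH3): pendant –COCH3: carbonyl C bonded to two carbons → ketone.
  CH(CH2OH): pendant –CH2OH on an sp³ backbone C → alcohol.
  CH2CO-O-COCH2: two acyl groups sharing one oxygen, –C(=O)–O–C(=O)– → anhydride.
  CH2OCH2: C–O–C with sp³ carbons on both sides and no adjacent C=O → ether.
  CH(NHCOCH3): pendant –NHC(=O)CH3: N bonded to a carbonyl → amide (not amine).
  CO: –C(=O)– with carbon on both sides → ketone.
  CH(CH2OCH3): pendant –CH2OCH3: C–O–C linkage → ether.
  CO: –C(=O)– with carbon on both sides → ketone.
  CH2SH: –SH on an sp³ carbon → thiol.
Aldehyde appears at: CH(CHO) → 1.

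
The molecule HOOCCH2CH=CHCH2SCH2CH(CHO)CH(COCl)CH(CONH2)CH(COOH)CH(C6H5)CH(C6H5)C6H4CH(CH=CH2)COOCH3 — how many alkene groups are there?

2

–COOH: carbonyl C bonded to –OH and C → carboxylic acid (the –OH is not a separate alcohol).
C=C double bond → alkene.
C–S–C linkage → sulfide (thioether).
pendant –CHO: carbonyl C bonded to C and H → aldehyde.
pendant –C(=O)X: carbonyl C bonded to C and halogen → acyl halide.
pendant –CONH2: carbonyl C bonded to C and N → amide.
pendant –COOH: carbonyl C bonded to C and –OH → carboxylic acid.
pendant –C6H5: benzene ring → arene.
pendant –C6H5: benzene ring → arene.
para-disubstituted benzene ring → arene.
pendant –CH=CH2: C=C double bond → alkene.
–C(=O)OCH3: carbonyl C bonded to C and to –OCH3 → ester (not ketone + ether).
Alkene appears at: CH=CH, CH(CH=CH2) → 2.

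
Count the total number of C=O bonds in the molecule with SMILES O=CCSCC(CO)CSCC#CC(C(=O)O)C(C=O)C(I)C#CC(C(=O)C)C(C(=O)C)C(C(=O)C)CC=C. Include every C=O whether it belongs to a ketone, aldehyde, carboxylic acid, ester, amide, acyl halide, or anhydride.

6

OHC: aldehyde, 1 C=O (running total 1).
CH(COOH): carboxylic acid, 1 C=O (running total 2).
CH(CHO): aldehyde, 1 C=O (running total 3).
CH(COCH3): ketone, 1 C=O (running total 4).
CH(COCH3): ketone, 1 C=O (running total 5).
CH(COCH3): ketone, 1 C=O (running total 6).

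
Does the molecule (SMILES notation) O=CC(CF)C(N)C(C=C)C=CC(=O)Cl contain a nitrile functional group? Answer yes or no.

terminal –CHO: carbonyl C bonded to H and C → aldehyde.
pendant –CH2X: halogen on sp³ carbon → alkyl halide.
–NH2 on an sp³ carbon with no adjacent C=O → amine.
pendant –CH=CH2: C=C double bond → alkene.
C=C double bond → alkene.
–C(=O)Cl: carbonyl C bonded to C and to a halogen → acyl halide (not alkyl halide).
The groups actually present are: acyl halide, aldehyde, alkene, alkyl halide, amine.

no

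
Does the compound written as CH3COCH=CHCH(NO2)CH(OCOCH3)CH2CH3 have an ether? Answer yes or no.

no

Working along the chain:
  CO: –C(=O)– with carbon on both sides → ketone.
  CH=CH: C=C double bond → alkene.
  CH(NO2): –NO2 on an sp³ carbon → nitro (the N=O is not a carbonyl).
  CH(OCOCH3): pendant –OC(=O)CH3: an acyloxy group → ester.
In CH(OCOCH3), the C–O–C oxygen is adjacent to a C=O, so it belongs to an ester, not an ether.
The groups actually present are: alkene, ester, ketone, nitro.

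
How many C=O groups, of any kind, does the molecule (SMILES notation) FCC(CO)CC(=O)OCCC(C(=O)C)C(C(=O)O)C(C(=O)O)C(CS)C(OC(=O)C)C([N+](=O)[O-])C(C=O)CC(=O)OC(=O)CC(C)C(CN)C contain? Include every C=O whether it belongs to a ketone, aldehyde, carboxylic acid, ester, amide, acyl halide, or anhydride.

CH2COOCH2: ester, 1 C=O (running total 1).
CH(COCH3): ketone, 1 C=O (running total 2).
CH(COOH): carboxylic acid, 1 C=O (running total 3).
CH(COOH): carboxylic acid, 1 C=O (running total 4).
CH(OCOCH3): ester, 1 C=O (running total 5).
CH(CHO): aldehyde, 1 C=O (running total 6).
CH2CO-O-COCH2: anhydride, 2 C=O (running total 8).

8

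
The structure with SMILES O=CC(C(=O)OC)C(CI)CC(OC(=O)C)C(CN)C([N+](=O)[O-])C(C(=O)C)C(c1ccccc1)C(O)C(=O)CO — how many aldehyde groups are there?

terminal –CHO: carbonyl C bonded to H and C → aldehyde.
pendant –COOCH3: carbonyl C bonded to C and –OCH3 → ester.
pendant –CH2X: halogen on sp³ carbon → alkyl halide.
pendant –OC(=O)CH3: an acyloxy group → ester.
pendant –CH2NH2: N on sp³ C, no adjacent C=O → amine.
–NO2 on an sp³ carbon → nitro (the N=O is not a carbonyl).
pendant –COCH3: carbonyl C bonded to two carbons → ketone.
pendant –C6H5: benzene ring → arene.
–OH on an sp³ carbon → alcohol (secondary).
–C(=O)– with carbon on both sides → ketone.
–OH on an sp³ carbon → alcohol.
Aldehyde appears at: OHC → 1.

1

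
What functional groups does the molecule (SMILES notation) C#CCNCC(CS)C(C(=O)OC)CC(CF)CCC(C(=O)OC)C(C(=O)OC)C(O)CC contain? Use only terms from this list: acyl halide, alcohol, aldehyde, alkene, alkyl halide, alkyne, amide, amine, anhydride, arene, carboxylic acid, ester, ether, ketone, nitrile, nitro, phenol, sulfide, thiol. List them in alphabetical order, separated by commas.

C≡C triple bond → alkyne.
C–N–C with sp³ carbons and no adjacent C=O → amine (secondary).
pendant –CH2SH → thiol.
pendant –COOCH3: carbonyl C bonded to C and –OCH3 → ester.
pendant –CH2X: halogen on sp³ carbon → alkyl halide.
pendant –COOCH3: carbonyl C bonded to C and –OCH3 → ester.
pendant –COOCH3: carbonyl C bonded to C and –OCH3 → ester.
–OH on an sp³ carbon → alcohol (secondary).

alcohol, alkyl halide, alkyne, amine, ester, thiol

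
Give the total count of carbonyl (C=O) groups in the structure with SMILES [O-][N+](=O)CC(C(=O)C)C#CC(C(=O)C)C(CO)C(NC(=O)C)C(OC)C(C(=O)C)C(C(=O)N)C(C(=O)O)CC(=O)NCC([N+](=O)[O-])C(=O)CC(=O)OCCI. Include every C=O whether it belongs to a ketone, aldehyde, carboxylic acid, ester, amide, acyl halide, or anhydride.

CH(COCH3): ketone, 1 C=O (running total 1).
CH(COCH3): ketone, 1 C=O (running total 2).
CH(NHCOCH3): amide, 1 C=O (running total 3).
CH(COCH3): ketone, 1 C=O (running total 4).
CH(CONH2): amide, 1 C=O (running total 5).
CH(COOH): carboxylic acid, 1 C=O (running total 6).
CH2CONHCH2: amide, 1 C=O (running total 7).
CO: ketone, 1 C=O (running total 8).
CH2COOCH2: ester, 1 C=O (running total 9).

9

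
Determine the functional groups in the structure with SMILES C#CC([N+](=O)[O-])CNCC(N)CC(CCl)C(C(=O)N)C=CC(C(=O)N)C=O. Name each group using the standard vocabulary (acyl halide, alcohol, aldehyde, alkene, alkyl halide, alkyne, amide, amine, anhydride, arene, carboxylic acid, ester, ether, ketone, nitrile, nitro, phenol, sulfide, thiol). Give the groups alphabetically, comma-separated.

aldehyde, alkene, alkyl halide, alkyne, amide, amine, nitro

Reading the structure from left to right:
  HC≡C: C≡C triple bond → alkyne.
  CH(NO2): –NO2 on an sp³ carbon → nitro (the N=O is not a carbonyl).
  CH2NHCH2: C–N–C with sp³ carbons and no adjacent C=O → amine (secondary).
  CH(NH2): –NH2 on an sp³ carbon with no adjacent C=O → amine.
  CH(CH2Cl): pendant –CH2X: halogen on sp³ carbon → alkyl halide.
  CH(CONH2): pendant –CONH2: carbonyl C bonded to C and N → amide.
  CH=CH: C=C double bond → alkene.
  CH(CONH2): pendant –CONH2: carbonyl C bonded to C and N → amide.
  CHO: terminal –CHO: carbonyl C bonded to H and C → aldehyde.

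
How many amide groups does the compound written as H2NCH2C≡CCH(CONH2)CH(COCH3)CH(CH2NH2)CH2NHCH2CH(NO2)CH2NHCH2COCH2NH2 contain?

Working along the chain:
  H2NCH2: –NH2 on an sp³ carbon with no adjacent C=O → amine.
  C≡C: C≡C triple bond → alkyne.
  CH(CONH2): pendant –CONH2: carbonyl C bonded to C and N → amide.
  CH(COCH3): pendant –COCH3: carbonyl C bonded to two carbons → ketone.
  CH(CH2NH2): pendant –CH2NH2: N on sp³ C, no adjacent C=O → amine.
  CH2NHCH2: C–N–C with sp³ carbons and no adjacent C=O → amine (secondary).
  CH(NO2): –NO2 on an sp³ carbon → nitro (the N=O is not a carbonyl).
  CH2NHCH2: C–N–C with sp³ carbons and no adjacent C=O → amine (secondary).
  CO: –C(=O)– with carbon on both sides → ketone.
  CH2NH2: –NH2 on an sp³ carbon with no adjacent C=O → amine.
Amide appears at: CH(CONH2) → 1.

1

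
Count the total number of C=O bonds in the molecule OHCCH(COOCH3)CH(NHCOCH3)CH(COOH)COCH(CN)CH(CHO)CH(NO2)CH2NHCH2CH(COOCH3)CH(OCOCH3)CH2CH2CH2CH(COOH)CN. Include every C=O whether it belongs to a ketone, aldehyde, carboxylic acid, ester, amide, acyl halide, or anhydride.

9

OHC: aldehyde, 1 C=O (running total 1).
CH(COOCH3): ester, 1 C=O (running total 2).
CH(NHCOCH3): amide, 1 C=O (running total 3).
CH(COOH): carboxylic acid, 1 C=O (running total 4).
CO: ketone, 1 C=O (running total 5).
CH(CHO): aldehyde, 1 C=O (running total 6).
CH(COOCH3): ester, 1 C=O (running total 7).
CH(OCOCH3): ester, 1 C=O (running total 8).
CH(COOH): carboxylic acid, 1 C=O (running total 9).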